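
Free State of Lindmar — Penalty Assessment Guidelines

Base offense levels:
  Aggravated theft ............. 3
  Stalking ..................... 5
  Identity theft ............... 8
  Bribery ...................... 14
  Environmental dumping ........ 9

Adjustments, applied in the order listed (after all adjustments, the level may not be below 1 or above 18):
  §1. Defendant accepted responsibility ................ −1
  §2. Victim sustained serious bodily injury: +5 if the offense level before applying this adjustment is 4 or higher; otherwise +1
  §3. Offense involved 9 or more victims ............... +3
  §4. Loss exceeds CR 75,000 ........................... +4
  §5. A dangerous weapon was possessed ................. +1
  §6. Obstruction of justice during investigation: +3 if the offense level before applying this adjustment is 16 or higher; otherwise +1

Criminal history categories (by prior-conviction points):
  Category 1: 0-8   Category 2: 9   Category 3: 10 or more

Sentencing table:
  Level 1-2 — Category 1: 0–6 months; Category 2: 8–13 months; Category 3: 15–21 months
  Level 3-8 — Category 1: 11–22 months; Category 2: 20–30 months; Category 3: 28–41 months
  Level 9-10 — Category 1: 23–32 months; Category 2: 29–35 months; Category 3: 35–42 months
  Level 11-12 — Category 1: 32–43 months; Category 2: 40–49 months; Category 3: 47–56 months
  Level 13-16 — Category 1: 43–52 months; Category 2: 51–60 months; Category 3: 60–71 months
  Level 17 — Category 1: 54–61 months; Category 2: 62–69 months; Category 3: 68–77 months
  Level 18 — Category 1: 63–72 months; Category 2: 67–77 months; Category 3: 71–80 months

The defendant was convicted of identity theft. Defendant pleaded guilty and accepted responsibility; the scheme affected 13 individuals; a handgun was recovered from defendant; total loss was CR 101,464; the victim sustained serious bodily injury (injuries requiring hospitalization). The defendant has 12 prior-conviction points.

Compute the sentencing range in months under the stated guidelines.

Base offense level for identity theft: 8.
§1 applies: 8 − 1 = 7.
§2 applies (level before this adjustment is 7 ≥ 4, so +5): 7 + 5 = 12.
§3 applies: 12 + 3 = 15.
§4 applies: 15 + 4 = 19.
§5 applies: 19 + 1 = 20.
Level 20 exceeds the maximum of 18; capped at 18.
Final offense level: 18.
Criminal history: 12 prior points → Category 3 (10+).
Level 18 falls in the 18 band.
Grid: Level 18 × Category 3 = 71-80 months.

71-80 months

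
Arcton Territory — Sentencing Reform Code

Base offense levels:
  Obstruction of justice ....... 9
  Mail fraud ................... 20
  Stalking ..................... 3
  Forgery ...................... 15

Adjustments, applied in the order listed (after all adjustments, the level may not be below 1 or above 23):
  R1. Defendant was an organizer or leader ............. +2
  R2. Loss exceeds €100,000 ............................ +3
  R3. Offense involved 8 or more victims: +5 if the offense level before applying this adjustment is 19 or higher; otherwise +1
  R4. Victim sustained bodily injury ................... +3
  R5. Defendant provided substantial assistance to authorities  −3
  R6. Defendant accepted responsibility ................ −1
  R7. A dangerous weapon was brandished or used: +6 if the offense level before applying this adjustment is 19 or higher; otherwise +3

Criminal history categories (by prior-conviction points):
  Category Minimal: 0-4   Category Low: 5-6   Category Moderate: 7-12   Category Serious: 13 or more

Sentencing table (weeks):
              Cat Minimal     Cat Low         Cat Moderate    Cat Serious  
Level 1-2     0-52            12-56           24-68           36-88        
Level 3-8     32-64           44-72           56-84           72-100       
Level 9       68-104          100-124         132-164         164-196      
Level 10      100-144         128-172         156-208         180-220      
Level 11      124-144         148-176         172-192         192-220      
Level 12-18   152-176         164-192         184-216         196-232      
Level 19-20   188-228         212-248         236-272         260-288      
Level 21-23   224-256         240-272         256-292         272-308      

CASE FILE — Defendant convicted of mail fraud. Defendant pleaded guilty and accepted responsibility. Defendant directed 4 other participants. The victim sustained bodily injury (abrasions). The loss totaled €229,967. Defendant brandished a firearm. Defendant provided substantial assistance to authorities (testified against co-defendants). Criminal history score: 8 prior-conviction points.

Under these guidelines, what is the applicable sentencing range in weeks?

256-292 weeks

Base offense level for mail fraud: 20.
R1 applies: 20 + 2 = 22.
R2 applies: 22 + 3 = 25.
R3 does not apply.
R4 applies: 25 + 3 = 28.
R5 applies: 28 − 3 = 25.
R6 applies: 25 − 1 = 24.
R7 applies (level before this adjustment is 24 ≥ 19, so +6): 24 + 6 = 30.
Level 30 exceeds the maximum of 23; capped at 23.
Final offense level: 23.
Criminal history: 8 prior points → Category Moderate (7-12).
Level 23 falls in the 21-23 band.
Grid: Level 21-23 × Category Moderate = 256-292 weeks.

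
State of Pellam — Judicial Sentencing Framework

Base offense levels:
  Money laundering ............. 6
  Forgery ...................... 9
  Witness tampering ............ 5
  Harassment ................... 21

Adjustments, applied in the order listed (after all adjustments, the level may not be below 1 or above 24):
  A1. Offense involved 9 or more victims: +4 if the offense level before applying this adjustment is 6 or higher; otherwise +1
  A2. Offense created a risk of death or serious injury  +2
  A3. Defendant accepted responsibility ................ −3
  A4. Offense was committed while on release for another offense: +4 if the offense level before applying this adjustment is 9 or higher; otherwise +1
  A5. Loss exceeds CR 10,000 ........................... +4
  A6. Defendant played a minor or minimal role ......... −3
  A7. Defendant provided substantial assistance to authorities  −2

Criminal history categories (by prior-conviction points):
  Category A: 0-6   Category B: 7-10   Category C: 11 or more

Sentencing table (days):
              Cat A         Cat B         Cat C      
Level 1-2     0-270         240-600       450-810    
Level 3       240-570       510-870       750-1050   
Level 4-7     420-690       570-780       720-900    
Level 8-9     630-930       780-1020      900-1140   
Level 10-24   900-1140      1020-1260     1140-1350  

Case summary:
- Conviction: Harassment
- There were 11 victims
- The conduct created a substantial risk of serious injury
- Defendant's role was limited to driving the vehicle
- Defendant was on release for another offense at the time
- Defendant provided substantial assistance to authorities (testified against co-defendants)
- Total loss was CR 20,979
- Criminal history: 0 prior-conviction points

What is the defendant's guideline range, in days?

900-1140 days

Base offense level for harassment: 21.
A1 applies (level before this adjustment is 21 ≥ 6, so +4): 21 + 4 = 25.
A2 applies: 25 + 2 = 27.
A4 applies (level before this adjustment is 27 ≥ 9, so +4): 27 + 4 = 31.
A5 applies: 31 + 4 = 35.
A6 applies: 35 − 3 = 32.
A7 applies: 32 − 2 = 30.
Level 30 exceeds the maximum of 24; capped at 24.
Final offense level: 24.
Criminal history: 0 prior points → Category A (0-6).
Level 24 falls in the 10-24 band.
Grid: Level 10-24 × Category A = 900-1140 days.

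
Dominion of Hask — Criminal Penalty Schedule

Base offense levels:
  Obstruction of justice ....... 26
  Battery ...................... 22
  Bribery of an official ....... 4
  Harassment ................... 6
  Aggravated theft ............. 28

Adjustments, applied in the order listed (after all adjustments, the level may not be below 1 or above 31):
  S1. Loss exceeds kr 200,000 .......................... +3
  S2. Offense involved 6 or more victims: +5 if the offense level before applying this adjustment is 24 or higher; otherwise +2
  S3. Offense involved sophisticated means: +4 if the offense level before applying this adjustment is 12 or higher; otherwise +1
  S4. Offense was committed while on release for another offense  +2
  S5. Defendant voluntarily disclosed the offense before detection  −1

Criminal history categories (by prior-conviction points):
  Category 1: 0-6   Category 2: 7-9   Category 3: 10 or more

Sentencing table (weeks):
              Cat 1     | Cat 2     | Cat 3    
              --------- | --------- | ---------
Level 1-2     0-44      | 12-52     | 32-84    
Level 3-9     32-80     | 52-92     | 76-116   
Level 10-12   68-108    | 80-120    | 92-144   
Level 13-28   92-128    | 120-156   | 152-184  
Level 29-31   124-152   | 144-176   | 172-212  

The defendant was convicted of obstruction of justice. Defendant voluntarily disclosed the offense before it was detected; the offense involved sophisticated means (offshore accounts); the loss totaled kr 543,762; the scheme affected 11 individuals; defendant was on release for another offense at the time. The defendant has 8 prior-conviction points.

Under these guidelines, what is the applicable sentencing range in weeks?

144-176 weeks

Base offense level for obstruction of justice: 26.
S1 applies: 26 + 3 = 29.
S2 applies (level before this adjustment is 29 ≥ 24, so +5): 29 + 5 = 34.
S3 applies (level before this adjustment is 34 ≥ 12, so +4): 34 + 4 = 38.
S4 applies: 38 + 2 = 40.
S5 applies: 40 − 1 = 39.
Level 39 exceeds the maximum of 31; capped at 31.
Final offense level: 31.
Criminal history: 8 prior points → Category 2 (7-9).
Level 31 falls in the 29-31 band.
Grid: Level 29-31 × Category 2 = 144-176 weeks.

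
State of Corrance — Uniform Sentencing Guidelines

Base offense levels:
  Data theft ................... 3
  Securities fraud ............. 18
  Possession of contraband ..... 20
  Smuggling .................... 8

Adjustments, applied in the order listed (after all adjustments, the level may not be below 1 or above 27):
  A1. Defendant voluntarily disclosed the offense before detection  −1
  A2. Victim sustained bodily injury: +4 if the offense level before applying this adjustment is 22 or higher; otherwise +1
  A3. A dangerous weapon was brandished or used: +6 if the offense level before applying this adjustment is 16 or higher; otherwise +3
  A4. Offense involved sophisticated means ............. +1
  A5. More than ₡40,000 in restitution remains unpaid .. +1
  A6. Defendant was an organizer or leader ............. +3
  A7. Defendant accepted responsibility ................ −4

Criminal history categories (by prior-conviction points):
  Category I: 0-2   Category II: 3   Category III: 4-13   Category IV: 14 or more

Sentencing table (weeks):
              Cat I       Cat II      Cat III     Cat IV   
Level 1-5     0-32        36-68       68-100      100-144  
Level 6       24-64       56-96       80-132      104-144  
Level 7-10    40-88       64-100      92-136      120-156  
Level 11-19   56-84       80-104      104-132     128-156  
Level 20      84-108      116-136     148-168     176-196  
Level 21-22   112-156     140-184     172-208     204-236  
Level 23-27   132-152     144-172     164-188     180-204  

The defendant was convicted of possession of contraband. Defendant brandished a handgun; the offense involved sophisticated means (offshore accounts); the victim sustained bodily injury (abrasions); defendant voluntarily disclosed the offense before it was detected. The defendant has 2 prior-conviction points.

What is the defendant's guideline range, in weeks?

132-152 weeks

Base offense level for possession of contraband: 20.
A1 applies: 20 − 1 = 19.
A2 applies (level before this adjustment is 19 < 22, so +1): 19 + 1 = 20.
A3 applies (level before this adjustment is 20 ≥ 16, so +6): 20 + 6 = 26.
A4 applies: 26 + 1 = 27.
A5 does not apply.
A7 does not apply.
Final offense level: 27.
Criminal history: 2 prior points → Category I (0-2).
Level 27 falls in the 23-27 band.
Grid: Level 23-27 × Category I = 132-152 weeks.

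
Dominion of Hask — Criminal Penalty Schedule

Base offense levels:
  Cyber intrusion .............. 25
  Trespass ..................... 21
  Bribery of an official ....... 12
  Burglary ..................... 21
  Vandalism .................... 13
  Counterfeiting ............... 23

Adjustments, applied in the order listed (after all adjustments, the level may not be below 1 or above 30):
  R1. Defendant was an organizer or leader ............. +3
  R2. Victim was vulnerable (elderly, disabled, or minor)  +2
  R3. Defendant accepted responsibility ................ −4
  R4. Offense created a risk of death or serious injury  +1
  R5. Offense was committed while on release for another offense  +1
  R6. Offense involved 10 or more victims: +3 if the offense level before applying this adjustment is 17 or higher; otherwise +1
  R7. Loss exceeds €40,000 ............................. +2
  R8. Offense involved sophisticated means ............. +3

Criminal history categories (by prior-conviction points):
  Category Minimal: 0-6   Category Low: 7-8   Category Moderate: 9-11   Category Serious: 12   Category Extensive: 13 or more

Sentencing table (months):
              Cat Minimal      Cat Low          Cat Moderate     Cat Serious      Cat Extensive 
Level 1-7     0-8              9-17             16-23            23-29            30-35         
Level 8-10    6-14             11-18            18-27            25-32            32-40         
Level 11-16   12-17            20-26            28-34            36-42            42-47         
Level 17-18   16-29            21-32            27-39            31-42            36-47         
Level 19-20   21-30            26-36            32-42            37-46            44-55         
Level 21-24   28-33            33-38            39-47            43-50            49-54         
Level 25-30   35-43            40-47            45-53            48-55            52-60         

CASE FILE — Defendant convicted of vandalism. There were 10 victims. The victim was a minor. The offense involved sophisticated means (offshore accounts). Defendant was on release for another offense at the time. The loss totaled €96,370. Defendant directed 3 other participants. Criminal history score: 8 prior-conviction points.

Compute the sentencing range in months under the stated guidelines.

40-47 months

Base offense level for vandalism: 13.
R1 applies: 13 + 3 = 16.
R2 applies: 16 + 2 = 18.
R4 does not apply.
R5 applies: 18 + 1 = 19.
R6 applies (level before this adjustment is 19 ≥ 17, so +3): 19 + 3 = 22.
R7 applies: 22 + 2 = 24.
R8 applies: 24 + 3 = 27.
Final offense level: 27.
Criminal history: 8 prior points → Category Low (7-8).
Level 27 falls in the 25-30 band.
Grid: Level 25-30 × Category Low = 40-47 months.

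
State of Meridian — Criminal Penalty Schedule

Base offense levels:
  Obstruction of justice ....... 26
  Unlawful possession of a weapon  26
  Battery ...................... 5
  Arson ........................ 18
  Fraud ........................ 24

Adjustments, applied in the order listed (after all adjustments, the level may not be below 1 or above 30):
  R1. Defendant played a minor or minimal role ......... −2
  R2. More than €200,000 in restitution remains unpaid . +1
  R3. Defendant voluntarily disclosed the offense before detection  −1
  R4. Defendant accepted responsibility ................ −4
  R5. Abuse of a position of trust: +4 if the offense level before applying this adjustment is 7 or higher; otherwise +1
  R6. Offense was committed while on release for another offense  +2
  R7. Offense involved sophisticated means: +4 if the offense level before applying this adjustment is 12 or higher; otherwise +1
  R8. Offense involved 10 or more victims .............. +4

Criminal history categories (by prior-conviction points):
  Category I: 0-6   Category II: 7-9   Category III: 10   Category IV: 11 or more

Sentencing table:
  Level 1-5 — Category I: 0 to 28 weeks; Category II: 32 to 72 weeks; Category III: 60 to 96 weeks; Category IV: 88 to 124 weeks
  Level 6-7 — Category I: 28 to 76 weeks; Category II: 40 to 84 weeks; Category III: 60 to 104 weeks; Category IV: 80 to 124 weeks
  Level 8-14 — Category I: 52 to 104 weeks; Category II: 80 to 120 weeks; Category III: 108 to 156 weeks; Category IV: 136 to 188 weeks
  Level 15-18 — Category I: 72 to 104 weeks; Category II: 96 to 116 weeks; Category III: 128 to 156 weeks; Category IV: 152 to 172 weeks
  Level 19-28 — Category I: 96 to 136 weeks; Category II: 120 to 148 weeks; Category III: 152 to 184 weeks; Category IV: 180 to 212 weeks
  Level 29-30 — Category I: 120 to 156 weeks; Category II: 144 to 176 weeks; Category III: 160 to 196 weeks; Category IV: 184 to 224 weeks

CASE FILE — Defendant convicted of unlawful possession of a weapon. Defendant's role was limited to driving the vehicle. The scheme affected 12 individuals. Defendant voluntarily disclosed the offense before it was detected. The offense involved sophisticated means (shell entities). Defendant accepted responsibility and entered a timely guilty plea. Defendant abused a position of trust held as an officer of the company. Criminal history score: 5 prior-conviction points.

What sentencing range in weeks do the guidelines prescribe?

120-156 weeks

Base offense level for unlawful possession of a weapon: 26.
R1 applies: 26 − 2 = 24.
R3 applies: 24 − 1 = 23.
R4 applies: 23 − 4 = 19.
R5 applies (level before this adjustment is 19 ≥ 7, so +4): 19 + 4 = 23.
R6 does not apply.
R7 applies (level before this adjustment is 23 ≥ 12, so +4): 23 + 4 = 27.
R8 applies: 27 + 4 = 31.
Level 31 exceeds the maximum of 30; capped at 30.
Final offense level: 30.
Criminal history: 5 prior points → Category I (0-6).
Level 30 falls in the 29-30 band.
Grid: Level 29-30 × Category I = 120-156 weeks.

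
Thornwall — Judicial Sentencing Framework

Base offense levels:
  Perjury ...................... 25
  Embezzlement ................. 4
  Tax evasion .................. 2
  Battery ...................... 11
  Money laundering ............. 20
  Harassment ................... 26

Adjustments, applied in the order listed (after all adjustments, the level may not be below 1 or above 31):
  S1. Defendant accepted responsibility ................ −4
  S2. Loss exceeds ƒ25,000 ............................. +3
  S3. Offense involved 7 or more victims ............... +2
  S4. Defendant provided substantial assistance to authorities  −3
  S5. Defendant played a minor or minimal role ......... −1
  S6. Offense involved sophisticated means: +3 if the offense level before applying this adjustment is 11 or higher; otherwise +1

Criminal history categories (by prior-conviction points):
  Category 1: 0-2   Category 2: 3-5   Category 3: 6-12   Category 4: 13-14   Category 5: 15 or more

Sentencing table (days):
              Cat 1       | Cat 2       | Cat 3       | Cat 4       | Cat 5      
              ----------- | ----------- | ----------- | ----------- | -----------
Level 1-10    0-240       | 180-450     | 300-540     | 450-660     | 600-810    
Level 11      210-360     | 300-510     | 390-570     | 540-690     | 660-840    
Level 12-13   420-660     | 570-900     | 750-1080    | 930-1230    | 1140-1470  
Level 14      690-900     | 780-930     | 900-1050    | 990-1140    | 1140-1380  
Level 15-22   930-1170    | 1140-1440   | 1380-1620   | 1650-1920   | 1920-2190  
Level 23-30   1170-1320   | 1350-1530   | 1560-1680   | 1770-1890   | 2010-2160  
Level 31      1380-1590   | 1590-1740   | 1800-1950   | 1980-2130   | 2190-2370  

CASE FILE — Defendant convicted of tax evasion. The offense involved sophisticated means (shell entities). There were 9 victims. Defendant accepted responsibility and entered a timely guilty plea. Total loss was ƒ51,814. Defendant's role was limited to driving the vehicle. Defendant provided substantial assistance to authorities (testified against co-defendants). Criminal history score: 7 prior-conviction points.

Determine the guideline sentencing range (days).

Base offense level for tax evasion: 2.
S1 applies: 2 − 4 = -2.
S2 applies: -2 + 3 = 1.
S3 applies: 1 + 2 = 3.
S4 applies: 3 − 3 = 0.
S5 applies: 0 − 1 = -1.
S6 applies (level before this adjustment is -1 < 11, so +1): -1 + 1 = 0.
Level 0 is below the minimum of 1; floored at 1.
Final offense level: 1.
Criminal history: 7 prior points → Category 3 (6-12).
Level 1 falls in the 1-10 band.
Grid: Level 1-10 × Category 3 = 300-540 days.

300-540 days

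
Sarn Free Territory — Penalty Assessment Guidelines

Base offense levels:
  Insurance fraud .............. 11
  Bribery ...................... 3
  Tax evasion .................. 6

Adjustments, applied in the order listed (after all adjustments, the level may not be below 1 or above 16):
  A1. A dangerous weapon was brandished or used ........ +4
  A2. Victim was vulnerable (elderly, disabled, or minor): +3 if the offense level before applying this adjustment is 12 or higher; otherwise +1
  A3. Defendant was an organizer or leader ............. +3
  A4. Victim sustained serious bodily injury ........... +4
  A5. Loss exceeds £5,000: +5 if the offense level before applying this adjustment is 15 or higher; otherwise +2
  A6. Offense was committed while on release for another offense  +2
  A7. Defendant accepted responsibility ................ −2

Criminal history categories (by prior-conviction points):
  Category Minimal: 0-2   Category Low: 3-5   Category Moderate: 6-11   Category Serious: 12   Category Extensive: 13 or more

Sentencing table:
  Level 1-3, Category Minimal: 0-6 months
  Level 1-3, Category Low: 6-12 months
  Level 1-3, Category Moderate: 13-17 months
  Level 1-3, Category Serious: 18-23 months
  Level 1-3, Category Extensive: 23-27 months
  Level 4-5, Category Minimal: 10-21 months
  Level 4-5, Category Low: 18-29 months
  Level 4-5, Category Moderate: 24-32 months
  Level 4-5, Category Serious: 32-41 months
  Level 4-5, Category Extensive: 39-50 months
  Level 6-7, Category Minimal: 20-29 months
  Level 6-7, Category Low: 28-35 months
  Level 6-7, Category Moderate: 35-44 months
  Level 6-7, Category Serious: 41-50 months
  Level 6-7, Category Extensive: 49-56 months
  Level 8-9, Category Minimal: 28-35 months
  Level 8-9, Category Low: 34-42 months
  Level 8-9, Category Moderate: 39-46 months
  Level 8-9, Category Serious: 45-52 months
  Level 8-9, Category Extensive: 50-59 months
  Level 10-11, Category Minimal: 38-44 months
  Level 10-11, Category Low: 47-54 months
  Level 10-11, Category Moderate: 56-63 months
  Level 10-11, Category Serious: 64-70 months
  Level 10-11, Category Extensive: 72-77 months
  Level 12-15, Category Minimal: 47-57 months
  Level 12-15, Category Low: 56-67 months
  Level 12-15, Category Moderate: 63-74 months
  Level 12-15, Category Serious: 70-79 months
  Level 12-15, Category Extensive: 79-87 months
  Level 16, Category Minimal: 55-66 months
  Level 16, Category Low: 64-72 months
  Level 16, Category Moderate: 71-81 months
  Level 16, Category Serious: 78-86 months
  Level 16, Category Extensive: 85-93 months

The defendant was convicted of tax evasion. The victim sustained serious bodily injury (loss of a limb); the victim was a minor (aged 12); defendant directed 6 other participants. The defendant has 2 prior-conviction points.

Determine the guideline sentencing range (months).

Base offense level for tax evasion: 6.
A2 applies (level before this adjustment is 6 < 12, so +1): 6 + 1 = 7.
A3 applies: 7 + 3 = 10.
A4 applies: 10 + 4 = 14.
A6 does not apply.
Final offense level: 14.
Criminal history: 2 prior points → Category Minimal (0-2).
Level 14 falls in the 12-15 band.
Grid: Level 12-15 × Category Minimal = 47-57 months.

47-57 months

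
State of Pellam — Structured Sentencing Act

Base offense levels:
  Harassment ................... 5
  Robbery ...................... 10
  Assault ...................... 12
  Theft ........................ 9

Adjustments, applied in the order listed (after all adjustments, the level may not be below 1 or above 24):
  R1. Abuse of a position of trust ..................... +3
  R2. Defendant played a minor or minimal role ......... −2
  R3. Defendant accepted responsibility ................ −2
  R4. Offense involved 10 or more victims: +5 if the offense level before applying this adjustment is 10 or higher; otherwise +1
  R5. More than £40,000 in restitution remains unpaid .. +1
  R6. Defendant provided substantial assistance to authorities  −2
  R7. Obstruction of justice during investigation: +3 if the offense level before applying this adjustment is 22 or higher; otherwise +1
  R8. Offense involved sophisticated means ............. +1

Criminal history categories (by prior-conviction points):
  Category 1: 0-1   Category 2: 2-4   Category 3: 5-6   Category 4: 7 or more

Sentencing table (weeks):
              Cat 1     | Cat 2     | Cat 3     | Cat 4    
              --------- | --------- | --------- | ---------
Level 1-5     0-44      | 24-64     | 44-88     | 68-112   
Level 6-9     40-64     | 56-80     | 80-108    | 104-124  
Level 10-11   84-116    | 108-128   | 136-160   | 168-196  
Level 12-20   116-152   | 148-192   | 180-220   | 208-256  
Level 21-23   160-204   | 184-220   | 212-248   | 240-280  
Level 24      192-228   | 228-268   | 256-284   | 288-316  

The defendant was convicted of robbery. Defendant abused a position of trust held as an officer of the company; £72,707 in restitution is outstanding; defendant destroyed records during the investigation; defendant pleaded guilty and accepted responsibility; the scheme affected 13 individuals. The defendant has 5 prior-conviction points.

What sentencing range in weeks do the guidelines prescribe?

Base offense level for robbery: 10.
R1 applies: 10 + 3 = 13.
R3 applies: 13 − 2 = 11.
R4 applies (level before this adjustment is 11 ≥ 10, so +5): 11 + 5 = 16.
R5 applies: 16 + 1 = 17.
R7 applies (level before this adjustment is 17 < 22, so +1): 17 + 1 = 18.
R8 does not apply.
Final offense level: 18.
Criminal history: 5 prior points → Category 3 (5-6).
Level 18 falls in the 12-20 band.
Grid: Level 12-20 × Category 3 = 180-220 weeks.

180-220 weeks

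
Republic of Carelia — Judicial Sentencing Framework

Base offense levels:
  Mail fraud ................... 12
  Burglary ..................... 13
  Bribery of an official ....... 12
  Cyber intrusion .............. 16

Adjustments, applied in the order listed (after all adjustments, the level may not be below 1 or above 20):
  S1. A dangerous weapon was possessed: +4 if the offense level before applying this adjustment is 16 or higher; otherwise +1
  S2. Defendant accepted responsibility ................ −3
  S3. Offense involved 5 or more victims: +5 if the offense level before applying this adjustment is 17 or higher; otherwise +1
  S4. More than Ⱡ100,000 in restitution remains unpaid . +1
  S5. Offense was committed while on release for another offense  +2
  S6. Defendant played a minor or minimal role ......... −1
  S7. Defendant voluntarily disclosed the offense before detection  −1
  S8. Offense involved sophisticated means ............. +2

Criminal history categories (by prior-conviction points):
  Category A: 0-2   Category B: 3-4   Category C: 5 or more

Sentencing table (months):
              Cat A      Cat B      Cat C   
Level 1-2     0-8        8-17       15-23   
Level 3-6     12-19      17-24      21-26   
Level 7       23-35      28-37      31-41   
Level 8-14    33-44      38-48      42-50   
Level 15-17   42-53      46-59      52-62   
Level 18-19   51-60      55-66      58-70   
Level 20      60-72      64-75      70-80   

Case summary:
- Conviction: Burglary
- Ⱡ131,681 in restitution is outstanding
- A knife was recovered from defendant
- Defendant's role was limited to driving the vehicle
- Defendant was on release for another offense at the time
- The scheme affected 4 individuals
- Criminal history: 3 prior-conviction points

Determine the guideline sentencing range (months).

46-59 months

Base offense level for burglary: 13.
S1 applies (level before this adjustment is 13 < 16, so +1): 13 + 1 = 14.
S4 applies: 14 + 1 = 15.
S5 applies: 15 + 2 = 17.
S6 applies: 17 − 1 = 16.
S7 does not apply.
Final offense level: 16.
Criminal history: 3 prior points → Category B (3-4).
Level 16 falls in the 15-17 band.
Grid: Level 15-17 × Category B = 46-59 months.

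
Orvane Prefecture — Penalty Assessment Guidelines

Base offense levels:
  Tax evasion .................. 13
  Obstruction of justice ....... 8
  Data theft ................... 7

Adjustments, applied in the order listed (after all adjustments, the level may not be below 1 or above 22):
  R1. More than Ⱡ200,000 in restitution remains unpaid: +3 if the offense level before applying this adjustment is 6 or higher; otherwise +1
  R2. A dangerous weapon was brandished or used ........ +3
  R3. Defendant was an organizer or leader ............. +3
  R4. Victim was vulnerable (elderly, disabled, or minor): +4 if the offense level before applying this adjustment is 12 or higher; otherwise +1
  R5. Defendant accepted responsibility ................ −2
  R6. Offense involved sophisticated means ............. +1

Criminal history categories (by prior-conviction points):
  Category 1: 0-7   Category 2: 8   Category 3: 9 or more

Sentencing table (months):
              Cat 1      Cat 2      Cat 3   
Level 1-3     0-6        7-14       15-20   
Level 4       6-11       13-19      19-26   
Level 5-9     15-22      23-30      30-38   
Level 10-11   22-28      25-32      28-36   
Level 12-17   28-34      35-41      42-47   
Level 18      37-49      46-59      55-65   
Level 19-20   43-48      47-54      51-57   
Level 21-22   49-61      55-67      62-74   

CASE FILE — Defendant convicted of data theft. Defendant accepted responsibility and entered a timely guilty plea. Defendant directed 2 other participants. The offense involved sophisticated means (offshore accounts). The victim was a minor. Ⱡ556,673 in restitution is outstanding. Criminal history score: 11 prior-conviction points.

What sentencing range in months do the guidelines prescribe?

42-47 months

Base offense level for data theft: 7.
R1 applies (level before this adjustment is 7 ≥ 6, so +3): 7 + 3 = 10.
R2 does not apply.
R3 applies: 10 + 3 = 13.
R4 applies (level before this adjustment is 13 ≥ 12, so +4): 13 + 4 = 17.
R5 applies: 17 − 2 = 15.
R6 applies: 15 + 1 = 16.
Final offense level: 16.
Criminal history: 11 prior points → Category 3 (9+).
Level 16 falls in the 12-17 band.
Grid: Level 12-17 × Category 3 = 42-47 months.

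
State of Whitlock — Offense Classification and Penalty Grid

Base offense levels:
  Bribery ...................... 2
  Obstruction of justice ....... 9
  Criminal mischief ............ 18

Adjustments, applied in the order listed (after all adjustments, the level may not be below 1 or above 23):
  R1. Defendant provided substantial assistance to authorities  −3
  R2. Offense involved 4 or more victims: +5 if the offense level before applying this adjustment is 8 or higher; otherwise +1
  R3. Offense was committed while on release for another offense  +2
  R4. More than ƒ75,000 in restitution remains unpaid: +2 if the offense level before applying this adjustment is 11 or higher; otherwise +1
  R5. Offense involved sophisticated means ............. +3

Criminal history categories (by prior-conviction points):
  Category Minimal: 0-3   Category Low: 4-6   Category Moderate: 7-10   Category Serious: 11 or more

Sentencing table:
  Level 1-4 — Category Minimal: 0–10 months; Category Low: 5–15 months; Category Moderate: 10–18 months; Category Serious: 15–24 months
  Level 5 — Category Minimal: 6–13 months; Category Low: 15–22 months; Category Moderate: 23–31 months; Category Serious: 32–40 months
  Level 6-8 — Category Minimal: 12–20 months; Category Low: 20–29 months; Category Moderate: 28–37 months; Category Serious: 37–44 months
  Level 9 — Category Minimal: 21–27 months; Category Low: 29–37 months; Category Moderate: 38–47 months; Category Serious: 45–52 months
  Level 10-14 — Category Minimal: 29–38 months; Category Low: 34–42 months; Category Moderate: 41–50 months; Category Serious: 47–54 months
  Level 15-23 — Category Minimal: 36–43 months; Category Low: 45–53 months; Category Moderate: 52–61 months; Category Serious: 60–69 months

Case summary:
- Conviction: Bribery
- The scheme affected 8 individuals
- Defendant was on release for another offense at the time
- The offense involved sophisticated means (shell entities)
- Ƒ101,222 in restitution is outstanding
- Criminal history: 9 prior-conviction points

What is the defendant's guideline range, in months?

38-47 months

Base offense level for bribery: 2.
R1 does not apply.
R2 applies (level before this adjustment is 2 < 8, so +1): 2 + 1 = 3.
R3 applies: 3 + 2 = 5.
R4 applies (level before this adjustment is 5 < 11, so +1): 5 + 1 = 6.
R5 applies: 6 + 3 = 9.
Final offense level: 9.
Criminal history: 9 prior points → Category Moderate (7-10).
Level 9 falls in the 9 band.
Grid: Level 9 × Category Moderate = 38-47 months.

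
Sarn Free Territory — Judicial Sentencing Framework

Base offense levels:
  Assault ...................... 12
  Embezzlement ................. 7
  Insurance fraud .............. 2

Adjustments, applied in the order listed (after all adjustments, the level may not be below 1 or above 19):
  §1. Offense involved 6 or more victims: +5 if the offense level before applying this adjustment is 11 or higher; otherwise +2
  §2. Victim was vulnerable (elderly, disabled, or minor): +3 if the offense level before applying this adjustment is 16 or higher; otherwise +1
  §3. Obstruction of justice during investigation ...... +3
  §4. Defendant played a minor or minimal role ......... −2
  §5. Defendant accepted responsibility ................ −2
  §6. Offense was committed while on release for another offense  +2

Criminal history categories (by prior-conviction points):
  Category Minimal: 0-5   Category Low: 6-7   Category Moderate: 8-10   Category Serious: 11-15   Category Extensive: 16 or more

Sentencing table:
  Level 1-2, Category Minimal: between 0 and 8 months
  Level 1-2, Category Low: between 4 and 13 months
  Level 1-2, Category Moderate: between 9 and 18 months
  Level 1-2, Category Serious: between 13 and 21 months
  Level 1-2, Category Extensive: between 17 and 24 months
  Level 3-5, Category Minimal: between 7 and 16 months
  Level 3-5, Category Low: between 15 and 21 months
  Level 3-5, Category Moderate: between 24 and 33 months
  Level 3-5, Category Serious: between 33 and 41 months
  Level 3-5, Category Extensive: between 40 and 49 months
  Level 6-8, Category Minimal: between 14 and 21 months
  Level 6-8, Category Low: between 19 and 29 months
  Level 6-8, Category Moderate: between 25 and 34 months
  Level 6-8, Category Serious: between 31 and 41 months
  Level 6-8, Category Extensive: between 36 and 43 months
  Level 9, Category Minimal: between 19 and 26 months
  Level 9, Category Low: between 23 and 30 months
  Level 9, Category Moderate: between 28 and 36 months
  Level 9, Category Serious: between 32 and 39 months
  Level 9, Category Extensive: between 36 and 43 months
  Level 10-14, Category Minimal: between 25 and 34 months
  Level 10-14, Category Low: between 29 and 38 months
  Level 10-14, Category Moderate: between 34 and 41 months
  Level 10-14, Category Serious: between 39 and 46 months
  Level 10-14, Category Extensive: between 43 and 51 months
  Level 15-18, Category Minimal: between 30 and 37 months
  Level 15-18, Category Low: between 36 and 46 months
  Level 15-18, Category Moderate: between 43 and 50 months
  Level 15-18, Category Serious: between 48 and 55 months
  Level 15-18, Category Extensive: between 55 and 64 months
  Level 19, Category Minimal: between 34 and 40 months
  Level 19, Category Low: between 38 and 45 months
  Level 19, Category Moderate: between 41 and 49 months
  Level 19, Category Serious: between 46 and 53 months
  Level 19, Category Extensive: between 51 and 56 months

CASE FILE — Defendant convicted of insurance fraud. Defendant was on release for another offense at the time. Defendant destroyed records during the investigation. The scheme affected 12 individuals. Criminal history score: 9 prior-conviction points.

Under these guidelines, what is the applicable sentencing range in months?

Base offense level for insurance fraud: 2.
§1 applies (level before this adjustment is 2 < 11, so +2): 2 + 2 = 4.
§2 does not apply.
§3 applies: 4 + 3 = 7.
§4 does not apply.
§5 does not apply.
§6 applies: 7 + 2 = 9.
Final offense level: 9.
Criminal history: 9 prior points → Category Moderate (8-10).
Level 9 falls in the 9 band.
Grid: Level 9 × Category Moderate = 28-36 months.

28-36 months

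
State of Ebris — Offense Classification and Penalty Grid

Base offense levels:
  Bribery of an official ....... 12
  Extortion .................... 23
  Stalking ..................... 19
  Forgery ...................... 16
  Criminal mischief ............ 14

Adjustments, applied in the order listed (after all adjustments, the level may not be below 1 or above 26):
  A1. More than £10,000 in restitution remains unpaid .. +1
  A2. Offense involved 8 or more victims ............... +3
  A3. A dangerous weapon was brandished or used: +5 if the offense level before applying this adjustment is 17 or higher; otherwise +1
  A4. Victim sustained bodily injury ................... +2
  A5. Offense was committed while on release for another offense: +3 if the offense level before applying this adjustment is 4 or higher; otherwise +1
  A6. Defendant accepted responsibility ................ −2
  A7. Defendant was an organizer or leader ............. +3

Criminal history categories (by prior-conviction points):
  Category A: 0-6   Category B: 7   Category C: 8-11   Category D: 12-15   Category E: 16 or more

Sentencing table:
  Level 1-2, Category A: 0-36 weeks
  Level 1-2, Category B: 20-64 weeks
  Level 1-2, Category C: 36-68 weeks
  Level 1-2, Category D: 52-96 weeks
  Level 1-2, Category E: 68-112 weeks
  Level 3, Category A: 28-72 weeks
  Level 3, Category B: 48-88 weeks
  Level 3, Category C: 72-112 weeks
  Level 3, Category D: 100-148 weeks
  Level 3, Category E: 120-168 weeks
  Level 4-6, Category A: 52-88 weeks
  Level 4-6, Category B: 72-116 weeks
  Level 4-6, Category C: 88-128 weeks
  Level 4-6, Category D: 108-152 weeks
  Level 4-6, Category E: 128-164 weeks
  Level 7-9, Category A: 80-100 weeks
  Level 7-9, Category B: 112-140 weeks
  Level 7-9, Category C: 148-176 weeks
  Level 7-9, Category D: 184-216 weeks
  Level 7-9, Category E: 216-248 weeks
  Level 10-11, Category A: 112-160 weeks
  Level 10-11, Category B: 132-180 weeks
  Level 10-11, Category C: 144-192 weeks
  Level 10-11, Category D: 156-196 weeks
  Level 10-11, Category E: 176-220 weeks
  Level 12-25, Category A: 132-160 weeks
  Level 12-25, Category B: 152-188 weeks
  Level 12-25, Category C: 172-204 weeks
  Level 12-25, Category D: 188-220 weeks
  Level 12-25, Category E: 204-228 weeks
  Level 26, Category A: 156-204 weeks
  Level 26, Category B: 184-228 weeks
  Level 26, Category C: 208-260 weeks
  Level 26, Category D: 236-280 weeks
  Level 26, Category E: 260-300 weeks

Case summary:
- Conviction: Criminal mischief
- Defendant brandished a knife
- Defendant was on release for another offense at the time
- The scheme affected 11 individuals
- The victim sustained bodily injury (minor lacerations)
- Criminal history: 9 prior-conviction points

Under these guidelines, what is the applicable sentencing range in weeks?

Base offense level for criminal mischief: 14.
A2 applies: 14 + 3 = 17.
A3 applies (level before this adjustment is 17 ≥ 17, so +5): 17 + 5 = 22.
A4 applies: 22 + 2 = 24.
A5 applies (level before this adjustment is 24 ≥ 4, so +3): 24 + 3 = 27.
A7 does not apply.
Level 27 exceeds the maximum of 26; capped at 26.
Final offense level: 26.
Criminal history: 9 prior points → Category C (8-11).
Level 26 falls in the 26 band.
Grid: Level 26 × Category C = 208-260 weeks.

208-260 weeks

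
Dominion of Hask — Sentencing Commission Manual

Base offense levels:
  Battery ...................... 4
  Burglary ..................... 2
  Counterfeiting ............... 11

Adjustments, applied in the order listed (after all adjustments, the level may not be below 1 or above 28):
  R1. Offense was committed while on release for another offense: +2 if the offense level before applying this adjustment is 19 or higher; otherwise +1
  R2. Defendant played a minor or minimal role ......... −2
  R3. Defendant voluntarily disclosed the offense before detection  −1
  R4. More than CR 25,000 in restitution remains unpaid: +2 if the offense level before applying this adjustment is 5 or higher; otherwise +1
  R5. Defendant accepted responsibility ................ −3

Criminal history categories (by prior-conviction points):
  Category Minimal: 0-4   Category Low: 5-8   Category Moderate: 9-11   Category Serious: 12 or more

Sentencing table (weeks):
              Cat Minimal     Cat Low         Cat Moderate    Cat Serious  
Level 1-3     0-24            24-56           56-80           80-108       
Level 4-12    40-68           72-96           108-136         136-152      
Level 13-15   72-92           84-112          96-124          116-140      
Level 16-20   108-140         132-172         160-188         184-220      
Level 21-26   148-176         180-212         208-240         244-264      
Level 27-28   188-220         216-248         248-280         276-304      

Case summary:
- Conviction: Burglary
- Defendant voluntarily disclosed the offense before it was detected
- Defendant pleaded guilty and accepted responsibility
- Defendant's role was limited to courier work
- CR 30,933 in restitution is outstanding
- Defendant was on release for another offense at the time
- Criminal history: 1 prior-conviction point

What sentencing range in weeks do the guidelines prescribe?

Base offense level for burglary: 2.
R1 applies (level before this adjustment is 2 < 19, so +1): 2 + 1 = 3.
R2 applies: 3 − 2 = 1.
R3 applies: 1 − 1 = 0.
R4 applies (level before this adjustment is 0 < 5, so +1): 0 + 1 = 1.
R5 applies: 1 − 3 = -2.
Level -2 is below the minimum of 1; floored at 1.
Final offense level: 1.
Criminal history: 1 prior point → Category Minimal (0-4).
Level 1 falls in the 1-3 band.
Grid: Level 1-3 × Category Minimal = 0-24 weeks.

0-24 weeks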